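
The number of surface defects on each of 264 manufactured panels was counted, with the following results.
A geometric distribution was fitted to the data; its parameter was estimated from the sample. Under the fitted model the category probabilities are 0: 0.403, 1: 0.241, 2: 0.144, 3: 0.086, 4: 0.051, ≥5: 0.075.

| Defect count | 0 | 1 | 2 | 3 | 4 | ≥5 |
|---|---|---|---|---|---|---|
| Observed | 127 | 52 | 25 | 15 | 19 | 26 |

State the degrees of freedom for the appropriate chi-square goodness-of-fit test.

There are k = 6 categories and 1 parameter estimated from the data, so df = 6 − 1 − 1 = 4.

4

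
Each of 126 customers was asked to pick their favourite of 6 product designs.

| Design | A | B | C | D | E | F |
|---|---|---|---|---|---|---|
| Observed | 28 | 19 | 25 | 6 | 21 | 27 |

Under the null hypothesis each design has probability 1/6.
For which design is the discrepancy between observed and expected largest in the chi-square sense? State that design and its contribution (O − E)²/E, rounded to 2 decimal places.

D, 10.71

Expected count for each of the 6 categories: 126/6 = 21.
χ² = (28−21)²/21 + (19−21)²/21 + (25−21)²/21 + (6−21)²/21 + (21−21)²/21 + (27−21)²/21
   = 2.333 + 0.190 + 0.762 + 10.714 + 0.000 + 1.714
The largest term is for D: 10.71.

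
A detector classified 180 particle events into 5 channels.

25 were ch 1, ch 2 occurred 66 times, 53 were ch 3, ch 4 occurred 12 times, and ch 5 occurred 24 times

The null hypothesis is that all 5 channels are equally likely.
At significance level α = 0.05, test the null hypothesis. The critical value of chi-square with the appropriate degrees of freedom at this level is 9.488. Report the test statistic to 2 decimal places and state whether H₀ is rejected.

Under H₀ each category has probability 1/5, so each expected count is 180/5 = 36.
χ² = (25−36)²/36 + (66−36)²/36 + (53−36)²/36 + (12−36)²/36 + (24−36)²/36
   = 3.361 + 25.000 + 8.028 + 16.000 + 4.000
Sum = 56.39
df = 4. Since 56.39 > 9.488, we reject H₀.

56.39; reject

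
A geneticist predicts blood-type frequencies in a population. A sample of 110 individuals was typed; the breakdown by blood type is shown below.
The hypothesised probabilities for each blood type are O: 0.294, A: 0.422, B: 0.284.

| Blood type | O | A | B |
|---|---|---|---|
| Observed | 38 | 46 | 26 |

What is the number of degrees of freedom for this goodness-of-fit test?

There are k = 3 categories and no parameters were estimated from the data, so df = 3 − 1 = 2.

2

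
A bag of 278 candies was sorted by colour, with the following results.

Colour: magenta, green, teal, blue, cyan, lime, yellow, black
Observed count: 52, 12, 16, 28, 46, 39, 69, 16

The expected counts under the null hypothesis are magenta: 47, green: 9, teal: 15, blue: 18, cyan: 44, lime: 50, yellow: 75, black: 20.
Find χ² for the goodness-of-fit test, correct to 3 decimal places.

χ² = (52−47)²/47 + (12−9)²/9 + (16−15)²/15 + (28−18)²/18 + (46−44)²/44 + (39−50)²/50 + (69−75)²/75 + (16−20)²/20
   = 0.5319 + 1.0000 + 0.0667 + 5.5556 + 0.0909 + 2.4200 + 0.4800 + 0.8000
Sum = 10.945

10.945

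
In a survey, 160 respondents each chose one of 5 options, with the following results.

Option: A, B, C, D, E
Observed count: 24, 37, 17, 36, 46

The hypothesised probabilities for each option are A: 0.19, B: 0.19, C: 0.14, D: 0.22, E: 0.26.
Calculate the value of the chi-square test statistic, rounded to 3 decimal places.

Expected counts E_i = n·p_i: 160×0.19 = 30.4, 160×0.19 = 30.4, 160×0.14 = 22.4, 160×0.22 = 35.2, 160×0.26 = 41.6.
χ² = (24−30.4)²/30.4 + (37−30.4)²/30.4 + (17−22.4)²/22.4 + (36−35.2)²/35.2 + (46−41.6)²/41.6
   = 1.3474 + 1.4329 + 1.3018 + 0.0182 + 0.4654
Sum = 4.566

4.566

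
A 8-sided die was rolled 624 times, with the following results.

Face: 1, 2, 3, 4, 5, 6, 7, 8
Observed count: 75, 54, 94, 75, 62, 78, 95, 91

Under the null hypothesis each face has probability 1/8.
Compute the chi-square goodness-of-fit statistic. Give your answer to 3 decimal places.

20.051

Expected count for each of the 8 categories: 624/8 = 78.
χ² = (75−78)²/78 + (54−78)²/78 + (94−78)²/78 + (75−78)²/78 + (62−78)²/78 + (78−78)²/78 + (95−78)²/78 + (91−78)²/78
   = 0.1154 + 7.3846 + 3.2821 + 0.1154 + 3.2821 + 0.0000 + 3.7051 + 2.1667
Sum = 20.051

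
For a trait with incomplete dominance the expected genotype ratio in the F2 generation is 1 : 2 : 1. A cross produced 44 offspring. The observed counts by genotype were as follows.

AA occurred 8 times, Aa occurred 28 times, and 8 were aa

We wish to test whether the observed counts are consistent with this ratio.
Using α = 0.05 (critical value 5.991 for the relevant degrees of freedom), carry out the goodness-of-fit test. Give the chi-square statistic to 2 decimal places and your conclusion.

Ratio total = 4. Expected counts: 44×1/4 = 11, 44×2/4 = 22, 44×1/4 = 11.
χ² = (8−11)²/11 + (28−22)²/22 + (8−11)²/11
   = 0.818 + 1.636 + 0.818
Sum = 3.27
df = 2. Since 3.27 < 5.991, we do not reject H₀.

3.27; do not reject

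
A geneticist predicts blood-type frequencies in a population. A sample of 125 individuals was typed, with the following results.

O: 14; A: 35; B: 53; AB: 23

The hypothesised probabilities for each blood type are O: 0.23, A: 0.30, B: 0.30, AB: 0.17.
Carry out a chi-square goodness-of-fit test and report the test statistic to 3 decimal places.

Expected counts E_i = n·p_i: 125×0.23 = 28.75, 125×0.30 = 37.5, 125×0.30 = 37.5, 125×0.17 = 21.25.
cat         O        E   (O−E)²/E
O          14    28.75     7.5674
A          35     37.5     0.1667
B          53     37.5     6.4067
AB         23    21.25     0.1441
Sum = 14.285

14.285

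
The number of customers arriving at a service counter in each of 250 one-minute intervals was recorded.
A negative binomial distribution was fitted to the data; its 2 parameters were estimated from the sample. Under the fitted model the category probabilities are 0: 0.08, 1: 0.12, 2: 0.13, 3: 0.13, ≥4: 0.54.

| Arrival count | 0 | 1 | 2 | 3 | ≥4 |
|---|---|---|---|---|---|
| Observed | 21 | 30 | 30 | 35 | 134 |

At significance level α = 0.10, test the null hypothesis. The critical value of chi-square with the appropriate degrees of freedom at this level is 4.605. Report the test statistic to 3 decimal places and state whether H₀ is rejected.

Expected counts E_i = n·p_i: 250×0.08 = 20, 250×0.12 = 30, 250×0.13 = 32.5, 250×0.13 = 32.5, 250×0.54 = 135.
cat         O        E   (O−E)²/E
0          21       20     0.0500
1          30       30     0.0000
2          30     32.5     0.1923
3          35     32.5     0.1923
≥4        134      135     0.0074
Sum = 0.442
df = 2. Since 0.442 < 4.605, we do not reject H₀.

0.442; do not reject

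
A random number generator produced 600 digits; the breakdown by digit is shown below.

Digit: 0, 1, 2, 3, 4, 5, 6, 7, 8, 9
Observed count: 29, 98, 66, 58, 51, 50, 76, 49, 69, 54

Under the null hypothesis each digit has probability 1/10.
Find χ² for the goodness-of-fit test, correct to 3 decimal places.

52.000

Expected count for each of the 10 categories: 600/10 = 60.
χ² = (29−60)²/60 + (98−60)²/60 + (66−60)²/60 + (58−60)²/60 + (51−60)²/60 + (50−60)²/60 + (76−60)²/60 + (49−60)²/60 + (69−60)²/60 + (54−60)²/60
   = 16.0167 + 24.0667 + 0.6000 + 0.0667 + 1.3500 + 1.6667 + 4.2667 + 2.0167 + 1.3500 + 0.6000
Sum = 52.000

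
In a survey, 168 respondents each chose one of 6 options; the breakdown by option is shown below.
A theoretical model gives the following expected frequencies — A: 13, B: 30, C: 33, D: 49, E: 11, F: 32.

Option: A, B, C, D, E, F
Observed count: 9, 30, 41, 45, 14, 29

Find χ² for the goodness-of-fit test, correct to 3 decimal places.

4.596

χ² = (9−13)²/13 + (30−30)²/30 + (41−33)²/33 + (45−49)²/49 + (14−11)²/11 + (29−32)²/32
   = 1.2308 + 0.0000 + 1.9394 + 0.3265 + 0.8182 + 0.2813
Sum = 4.596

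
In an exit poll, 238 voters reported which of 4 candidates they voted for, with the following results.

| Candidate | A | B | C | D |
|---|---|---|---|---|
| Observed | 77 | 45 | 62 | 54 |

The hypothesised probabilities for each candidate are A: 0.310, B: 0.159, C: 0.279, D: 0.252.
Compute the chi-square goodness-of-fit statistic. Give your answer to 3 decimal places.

Expected counts E_i = n·p_i: 238×0.310 = 73.78, 238×0.159 = 37.842, 238×0.279 = 66.402, 238×0.252 = 59.976.
A: (77 − 73.78)²/73.78 = 10.3684/73.78 = 0.1405
B: (45 − 37.842)²/37.842 = 51.236964/37.842 = 1.3540
C: (62 − 66.402)²/66.402 = 19.377604/66.402 = 0.2918
D: (54 − 59.976)²/59.976 = 35.712576/59.976 = 0.5954
Sum = 2.382

2.382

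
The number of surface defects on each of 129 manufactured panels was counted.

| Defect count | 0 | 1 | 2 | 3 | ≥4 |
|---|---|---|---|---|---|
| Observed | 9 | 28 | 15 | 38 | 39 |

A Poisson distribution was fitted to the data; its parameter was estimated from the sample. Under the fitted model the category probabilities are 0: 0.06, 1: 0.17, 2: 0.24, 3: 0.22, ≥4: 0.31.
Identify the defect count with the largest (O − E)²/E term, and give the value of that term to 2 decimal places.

2, 8.23

Expected counts E_i = n·p_i: 129×0.06 = 7.74, 129×0.17 = 21.93, 129×0.24 = 30.96, 129×0.22 = 28.38, 129×0.31 = 39.99.
cat         O        E   (O−E)²/E
0           9     7.74      0.205
1          28    21.93      1.680
2          15    30.96      8.227
3          38    28.38      3.261
≥4         39    39.99      0.025
The largest term is for 2: 8.23.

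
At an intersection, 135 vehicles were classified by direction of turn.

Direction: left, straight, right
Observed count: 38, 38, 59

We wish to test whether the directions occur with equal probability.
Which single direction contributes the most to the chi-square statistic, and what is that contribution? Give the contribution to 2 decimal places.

right, 4.36

Expected count for each of the 3 categories: 135/3 = 45.
cat           O        E   (O−E)²/E
left         38       45      1.089
straight     38       45      1.089
right        59       45      4.356
The largest term is for right: 4.36.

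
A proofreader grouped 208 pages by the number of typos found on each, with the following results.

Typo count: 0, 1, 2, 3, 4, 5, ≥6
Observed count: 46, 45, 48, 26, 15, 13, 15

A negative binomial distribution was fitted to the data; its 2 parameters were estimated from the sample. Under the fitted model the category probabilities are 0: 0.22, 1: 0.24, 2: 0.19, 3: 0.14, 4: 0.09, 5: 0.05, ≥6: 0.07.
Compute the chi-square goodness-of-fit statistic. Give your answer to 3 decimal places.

Expected counts E_i = n·p_i: 208×0.22 = 45.76, 208×0.24 = 49.92, 208×0.19 = 39.52, 208×0.14 = 29.12, 208×0.09 = 18.72, 208×0.05 = 10.4, 208×0.07 = 14.56.
0: (46 − 45.76)²/45.76 = 0.0576/45.76 = 0.0013
1: (45 − 49.92)²/49.92 = 24.2064/49.92 = 0.4849
2: (48 − 39.52)²/39.52 = 71.9104/39.52 = 1.8196
3: (26 − 29.12)²/29.12 = 9.7344/29.12 = 0.3343
4: (15 − 18.72)²/18.72 = 13.8384/18.72 = 0.7392
5: (13 − 10.4)²/10.4 = 6.76/10.4 = 0.6500
≥6: (15 − 14.56)²/14.56 = 0.1936/14.56 = 0.0133
Sum = 4.043

4.043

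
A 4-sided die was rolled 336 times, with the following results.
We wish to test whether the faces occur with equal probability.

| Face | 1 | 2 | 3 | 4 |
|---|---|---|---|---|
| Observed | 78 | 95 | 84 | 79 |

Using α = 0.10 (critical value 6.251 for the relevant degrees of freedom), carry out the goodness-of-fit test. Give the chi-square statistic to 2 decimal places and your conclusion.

Under H₀ each category has probability 1/4, so each expected count is 336/4 = 84.
cat         O        E   (O−E)²/E
1          78       84      0.429
2          95       84      1.440
3          84       84      0.000
4          79       84      0.298
Sum = 2.17
df = 3. Since 2.17 < 6.251, we do not reject H₀.

2.17; do not reject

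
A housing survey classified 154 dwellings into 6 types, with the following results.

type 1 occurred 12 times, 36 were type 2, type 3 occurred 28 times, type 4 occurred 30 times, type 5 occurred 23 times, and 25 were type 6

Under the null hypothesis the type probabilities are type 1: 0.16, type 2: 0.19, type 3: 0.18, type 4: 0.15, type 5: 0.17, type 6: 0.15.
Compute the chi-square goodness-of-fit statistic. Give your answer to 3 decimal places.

Expected counts E_i = n·p_i: 154×0.16 = 24.64, 154×0.19 = 29.26, 154×0.18 = 27.72, 154×0.15 = 23.1, 154×0.17 = 26.18, 154×0.15 = 23.1.
type 1: (12 − 24.64)²/24.64 = 159.7696/24.64 = 6.4842
type 2: (36 − 29.26)²/29.26 = 45.4276/29.26 = 1.5525
type 3: (28 − 27.72)²/27.72 = 0.0784/27.72 = 0.0028
type 4: (30 − 23.1)²/23.1 = 47.61/23.1 = 2.0610
type 5: (23 − 26.18)²/26.18 = 10.1124/26.18 = 0.3863
type 6: (25 − 23.1)²/23.1 = 3.61/23.1 = 0.1563
Sum = 10.643

10.643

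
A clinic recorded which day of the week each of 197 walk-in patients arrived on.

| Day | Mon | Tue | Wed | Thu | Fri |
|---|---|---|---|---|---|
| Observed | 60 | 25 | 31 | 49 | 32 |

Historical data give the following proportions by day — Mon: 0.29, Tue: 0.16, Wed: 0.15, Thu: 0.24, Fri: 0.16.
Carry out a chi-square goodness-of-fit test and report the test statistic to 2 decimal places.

Expected counts E_i = n·p_i: 197×0.29 = 57.13, 197×0.16 = 31.52, 197×0.15 = 29.55, 197×0.24 = 47.28, 197×0.16 = 31.52.
χ² = (60−57.13)²/57.13 + (25−31.52)²/31.52 + (31−29.55)²/29.55 + (49−47.28)²/47.28 + (32−31.52)²/31.52
   = 0.144 + 1.349 + 0.071 + 0.063 + 0.007
Sum = 1.63

1.63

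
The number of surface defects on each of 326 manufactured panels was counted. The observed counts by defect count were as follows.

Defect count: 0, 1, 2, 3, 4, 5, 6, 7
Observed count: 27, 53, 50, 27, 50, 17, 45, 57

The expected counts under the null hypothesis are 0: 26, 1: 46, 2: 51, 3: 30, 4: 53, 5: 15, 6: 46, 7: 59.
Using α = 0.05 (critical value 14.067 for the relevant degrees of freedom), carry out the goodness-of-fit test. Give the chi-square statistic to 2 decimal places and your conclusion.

0: (27 − 26)²/26 = 1/26 = 0.038
1: (53 − 46)²/46 = 49/46 = 1.065
2: (50 − 51)²/51 = 1/51 = 0.020
3: (27 − 30)²/30 = 9/30 = 0.300
4: (50 − 53)²/53 = 9/53 = 0.170
5: (17 − 15)²/15 = 4/15 = 0.267
6: (45 − 46)²/46 = 1/46 = 0.022
7: (57 − 59)²/59 = 4/59 = 0.068
Sum = 1.95
df = 7. Since 1.95 < 14.067, we do not reject H₀.

1.95; do not reject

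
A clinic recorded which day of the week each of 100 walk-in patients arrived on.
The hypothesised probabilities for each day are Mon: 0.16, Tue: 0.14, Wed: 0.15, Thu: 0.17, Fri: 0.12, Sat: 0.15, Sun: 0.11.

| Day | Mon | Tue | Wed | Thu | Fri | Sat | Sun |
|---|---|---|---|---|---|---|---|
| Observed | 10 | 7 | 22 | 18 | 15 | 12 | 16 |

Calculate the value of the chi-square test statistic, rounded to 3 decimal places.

Expected counts E_i = n·p_i: 100×0.16 = 16, 100×0.14 = 14, 100×0.15 = 15, 100×0.17 = 17, 100×0.12 = 12, 100×0.15 = 15, 100×0.11 = 11.
Mon: (10 − 16)²/16 = 36/16 = 2.2500
Tue: (7 − 14)²/14 = 49/14 = 3.5000
Wed: (22 − 15)²/15 = 49/15 = 3.2667
Thu: (18 − 17)²/17 = 1/17 = 0.0588
Fri: (15 − 12)²/12 = 9/12 = 0.7500
Sat: (12 − 15)²/15 = 9/15 = 0.6000
Sun: (16 − 11)²/11 = 25/11 = 2.2727
Sum = 12.698

12.698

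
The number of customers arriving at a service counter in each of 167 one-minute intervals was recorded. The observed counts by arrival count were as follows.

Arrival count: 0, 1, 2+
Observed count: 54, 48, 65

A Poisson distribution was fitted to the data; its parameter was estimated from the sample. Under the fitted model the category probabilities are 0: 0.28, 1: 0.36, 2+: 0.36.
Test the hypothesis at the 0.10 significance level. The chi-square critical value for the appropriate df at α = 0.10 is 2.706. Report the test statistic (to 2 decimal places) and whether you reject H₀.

Expected counts E_i = n·p_i: 167×0.28 = 46.76, 167×0.36 = 60.12, 167×0.36 = 60.12.
0: (54 − 46.76)²/46.76 = 52.4176/46.76 = 1.121
1: (48 − 60.12)²/60.12 = 146.8944/60.12 = 2.443
2+: (65 − 60.12)²/60.12 = 23.8144/60.12 = 0.396
Sum = 3.96
df = 1. Since 3.96 > 2.706, we reject H₀.

3.96; reject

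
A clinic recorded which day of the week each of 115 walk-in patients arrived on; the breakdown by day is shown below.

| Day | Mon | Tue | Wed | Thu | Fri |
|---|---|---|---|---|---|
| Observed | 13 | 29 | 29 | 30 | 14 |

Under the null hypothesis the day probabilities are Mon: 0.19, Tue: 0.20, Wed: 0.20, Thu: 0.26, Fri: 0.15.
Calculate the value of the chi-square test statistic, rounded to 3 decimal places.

Expected counts E_i = n·p_i: 115×0.19 = 21.85, 115×0.20 = 23, 115×0.20 = 23, 115×0.26 = 29.9, 115×0.15 = 17.25.
Mon: (13 − 21.85)²/21.85 = 78.3225/21.85 = 3.5846
Tue: (29 − 23)²/23 = 36/23 = 1.5652
Wed: (29 − 23)²/23 = 36/23 = 1.5652
Thu: (30 − 29.9)²/29.9 = 0.01/29.9 = 0.0003
Fri: (14 − 17.25)²/17.25 = 10.5625/17.25 = 0.6123
Sum = 7.328

7.328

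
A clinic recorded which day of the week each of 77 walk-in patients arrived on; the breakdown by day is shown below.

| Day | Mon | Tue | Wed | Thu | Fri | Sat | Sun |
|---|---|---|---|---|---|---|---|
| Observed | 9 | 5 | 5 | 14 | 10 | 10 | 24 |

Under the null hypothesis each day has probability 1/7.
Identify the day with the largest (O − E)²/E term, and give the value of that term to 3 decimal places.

Under H₀ each category has probability 1/7, so each expected count is 77/7 = 11.
χ² = (9−11)²/11 + (5−11)²/11 + (5−11)²/11 + (14−11)²/11 + (10−11)²/11 + (10−11)²/11 + (24−11)²/11
   = 0.3636 + 3.2727 + 3.2727 + 0.8182 + 0.0909 + 0.0909 + 15.3636
The largest term is for Sun: 15.364.

Sun, 15.364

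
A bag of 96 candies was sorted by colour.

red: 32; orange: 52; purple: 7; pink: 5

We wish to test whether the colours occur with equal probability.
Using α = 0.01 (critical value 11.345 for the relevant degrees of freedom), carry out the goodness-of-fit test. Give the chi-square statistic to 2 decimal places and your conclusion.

Under H₀ each category has probability 1/4, so each expected count is 96/4 = 24.
red: (32 − 24)²/24 = 64/24 = 2.667
orange: (52 − 24)²/24 = 784/24 = 32.667
purple: (7 − 24)²/24 = 289/24 = 12.042
pink: (5 − 24)²/24 = 361/24 = 15.042
Sum = 62.42
df = 3. Since 62.42 > 11.345, we reject H₀.

62.42; reject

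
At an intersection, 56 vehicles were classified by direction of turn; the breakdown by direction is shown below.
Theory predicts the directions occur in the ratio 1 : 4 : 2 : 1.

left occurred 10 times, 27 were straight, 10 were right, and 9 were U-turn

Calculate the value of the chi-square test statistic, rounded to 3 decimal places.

Ratio total = 8. Expected counts: 56×1/8 = 7, 56×4/8 = 28, 56×2/8 = 14, 56×1/8 = 7.
left: (10 − 7)²/7 = 9/7 = 1.2857
straight: (27 − 28)²/28 = 1/28 = 0.0357
right: (10 − 14)²/14 = 16/14 = 1.1429
U-turn: (9 − 7)²/7 = 4/7 = 0.5714
Sum = 3.036

3.036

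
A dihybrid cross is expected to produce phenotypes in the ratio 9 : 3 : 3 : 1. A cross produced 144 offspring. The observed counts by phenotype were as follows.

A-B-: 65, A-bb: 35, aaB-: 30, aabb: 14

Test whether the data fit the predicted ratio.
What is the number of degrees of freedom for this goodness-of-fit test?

There are k = 4 categories and no parameters were estimated from the data, so df = 4 − 1 = 3.

3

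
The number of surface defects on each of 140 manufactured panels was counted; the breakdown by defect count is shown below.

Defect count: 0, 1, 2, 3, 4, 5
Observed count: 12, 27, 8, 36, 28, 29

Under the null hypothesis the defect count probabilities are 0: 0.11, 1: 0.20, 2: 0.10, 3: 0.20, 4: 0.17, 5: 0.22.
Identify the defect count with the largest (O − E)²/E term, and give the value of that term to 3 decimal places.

Expected counts E_i = n·p_i: 140×0.11 = 15.4, 140×0.20 = 28, 140×0.10 = 14, 140×0.20 = 28, 140×0.17 = 23.8, 140×0.22 = 30.8.
cat         O        E   (O−E)²/E
0          12     15.4     0.7506
1          27       28     0.0357
2           8       14     2.5714
3          36       28     2.2857
4          28     23.8     0.7412
5          29     30.8     0.1052
The largest term is for 2: 2.571.

2, 2.571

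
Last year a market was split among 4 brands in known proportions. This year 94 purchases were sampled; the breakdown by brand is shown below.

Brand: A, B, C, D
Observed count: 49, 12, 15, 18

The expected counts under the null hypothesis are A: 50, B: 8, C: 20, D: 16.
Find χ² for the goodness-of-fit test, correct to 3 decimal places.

3.520

cat         O        E   (O−E)²/E
A          49       50     0.0200
B          12        8     2.0000
C          15       20     1.2500
D          18       16     0.2500
Sum = 3.520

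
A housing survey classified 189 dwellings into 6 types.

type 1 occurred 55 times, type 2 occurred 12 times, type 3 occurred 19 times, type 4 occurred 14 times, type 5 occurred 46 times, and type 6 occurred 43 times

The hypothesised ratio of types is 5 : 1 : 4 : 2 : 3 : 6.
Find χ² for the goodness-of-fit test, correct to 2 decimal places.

27.75

Ratio total = 21. Expected counts: 189×5/21 = 45, 189×1/21 = 9, 189×4/21 = 36, 189×2/21 = 18, 189×3/21 = 27, 189×6/21 = 54.
cat         O        E   (O−E)²/E
type 1     55       45      2.222
type 2     12        9      1.000
type 3     19       36      8.028
type 4     14       18      0.889
type 5     46       27     13.370
type 6     43       54      2.241
Sum = 27.75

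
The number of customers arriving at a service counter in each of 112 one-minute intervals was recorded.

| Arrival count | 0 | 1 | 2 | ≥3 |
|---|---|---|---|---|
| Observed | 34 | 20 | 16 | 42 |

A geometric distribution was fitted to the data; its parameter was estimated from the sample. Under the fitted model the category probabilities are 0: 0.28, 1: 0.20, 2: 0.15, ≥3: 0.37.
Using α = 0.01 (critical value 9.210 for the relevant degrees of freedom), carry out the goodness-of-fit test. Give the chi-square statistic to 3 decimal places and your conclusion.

Expected counts E_i = n·p_i: 112×0.28 = 31.36, 112×0.20 = 22.4, 112×0.15 = 16.8, 112×0.37 = 41.44.
cat         O        E   (O−E)²/E
0          34    31.36     0.2222
1          20     22.4     0.2571
2          16     16.8     0.0381
≥3         42    41.44     0.0076
Sum = 0.525
df = 2. Since 0.525 < 9.210, we do not reject H₀.

0.525; do not reject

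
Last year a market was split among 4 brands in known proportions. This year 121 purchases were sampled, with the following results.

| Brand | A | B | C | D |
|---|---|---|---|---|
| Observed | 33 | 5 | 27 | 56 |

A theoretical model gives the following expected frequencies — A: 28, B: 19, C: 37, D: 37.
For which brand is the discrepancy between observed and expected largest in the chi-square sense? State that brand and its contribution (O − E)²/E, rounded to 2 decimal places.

B, 10.32

cat         O        E   (O−E)²/E
A          33       28      0.893
B           5       19     10.316
C          27       37      2.703
D          56       37      9.757
The largest term is for B: 10.32.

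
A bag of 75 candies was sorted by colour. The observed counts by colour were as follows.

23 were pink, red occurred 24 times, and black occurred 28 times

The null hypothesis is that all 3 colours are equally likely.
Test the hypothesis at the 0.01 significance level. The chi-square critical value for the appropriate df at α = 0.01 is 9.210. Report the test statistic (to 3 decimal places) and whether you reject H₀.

Expected count for each of the 3 categories: 75/3 = 25.
pink: (23 − 25)²/25 = 4/25 = 0.1600
red: (24 − 25)²/25 = 1/25 = 0.0400
black: (28 − 25)²/25 = 9/25 = 0.3600
Sum = 0.560
df = 2. Since 0.560 < 9.210, we do not reject H₀.

0.560; do not reject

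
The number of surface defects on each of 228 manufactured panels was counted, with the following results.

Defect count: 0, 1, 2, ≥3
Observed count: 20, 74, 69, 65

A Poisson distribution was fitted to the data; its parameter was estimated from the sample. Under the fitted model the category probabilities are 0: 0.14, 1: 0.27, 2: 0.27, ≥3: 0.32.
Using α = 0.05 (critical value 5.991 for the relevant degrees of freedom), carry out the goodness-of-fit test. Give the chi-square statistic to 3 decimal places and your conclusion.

Expected counts E_i = n·p_i: 228×0.14 = 31.92, 228×0.27 = 61.56, 228×0.27 = 61.56, 228×0.32 = 72.96.
0: (20 − 31.92)²/31.92 = 142.0864/31.92 = 4.4513
1: (74 − 61.56)²/61.56 = 154.7536/61.56 = 2.5139
2: (69 − 61.56)²/61.56 = 55.3536/61.56 = 0.8992
≥3: (65 − 72.96)²/72.96 = 63.3616/72.96 = 0.8684
Sum = 8.733
df = 2. Since 8.733 > 5.991, we reject H₀.

8.733; reject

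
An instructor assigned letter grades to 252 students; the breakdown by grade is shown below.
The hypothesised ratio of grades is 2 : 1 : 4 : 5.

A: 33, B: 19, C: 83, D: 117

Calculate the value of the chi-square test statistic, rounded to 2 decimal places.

3.50

Ratio total = 12. Expected counts: 252×2/12 = 42, 252×1/12 = 21, 252×4/12 = 84, 252×5/12 = 105.
A: (33 − 42)²/42 = 81/42 = 1.929
B: (19 − 21)²/21 = 4/21 = 0.190
C: (83 − 84)²/84 = 1/84 = 0.012
D: (117 − 105)²/105 = 144/105 = 1.371
Sum = 3.50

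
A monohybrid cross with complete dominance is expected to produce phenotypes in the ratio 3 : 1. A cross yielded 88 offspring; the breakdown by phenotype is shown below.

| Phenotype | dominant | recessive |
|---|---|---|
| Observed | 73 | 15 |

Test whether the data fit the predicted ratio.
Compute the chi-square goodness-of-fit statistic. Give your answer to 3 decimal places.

2.970

Ratio total = 4. Expected counts: 88×3/4 = 66, 88×1/4 = 22.
cat            O        E   (O−E)²/E
dominant      73       66     0.7424
recessive     15       22     2.2273
Sum = 2.970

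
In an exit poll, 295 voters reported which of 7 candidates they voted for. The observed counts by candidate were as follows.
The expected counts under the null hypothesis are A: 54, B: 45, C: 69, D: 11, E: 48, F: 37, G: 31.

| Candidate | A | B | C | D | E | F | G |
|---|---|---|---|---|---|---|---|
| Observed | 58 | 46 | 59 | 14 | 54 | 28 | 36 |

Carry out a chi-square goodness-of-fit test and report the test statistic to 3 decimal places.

6.332

A: (58 − 54)²/54 = 16/54 = 0.2963
B: (46 − 45)²/45 = 1/45 = 0.0222
C: (59 − 69)²/69 = 100/69 = 1.4493
D: (14 − 11)²/11 = 9/11 = 0.8182
E: (54 − 48)²/48 = 36/48 = 0.7500
F: (28 − 37)²/37 = 81/37 = 2.1892
G: (36 − 31)²/31 = 25/31 = 0.8065
Sum = 6.332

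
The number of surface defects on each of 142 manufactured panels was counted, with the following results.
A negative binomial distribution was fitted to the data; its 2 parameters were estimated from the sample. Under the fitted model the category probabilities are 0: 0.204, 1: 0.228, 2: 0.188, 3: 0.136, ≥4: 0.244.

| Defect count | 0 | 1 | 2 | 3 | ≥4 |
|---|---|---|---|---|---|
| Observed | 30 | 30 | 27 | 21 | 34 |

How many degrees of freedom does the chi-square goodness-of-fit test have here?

There are k = 5 categories and 2 parameters estimated from the data, so df = 5 − 1 − 2 = 2.

2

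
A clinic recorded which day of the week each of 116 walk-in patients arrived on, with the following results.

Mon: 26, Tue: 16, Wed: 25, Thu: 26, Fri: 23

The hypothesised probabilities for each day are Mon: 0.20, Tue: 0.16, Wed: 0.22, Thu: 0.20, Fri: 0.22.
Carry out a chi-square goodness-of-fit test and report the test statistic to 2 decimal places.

Expected counts E_i = n·p_i: 116×0.20 = 23.2, 116×0.16 = 18.56, 116×0.22 = 25.52, 116×0.20 = 23.2, 116×0.22 = 25.52.
χ² = (26−23.2)²/23.2 + (16−18.56)²/18.56 + (25−25.52)²/25.52 + (26−23.2)²/23.2 + (23−25.52)²/25.52
   = 0.338 + 0.353 + 0.011 + 0.338 + 0.249
Sum = 1.29

1.29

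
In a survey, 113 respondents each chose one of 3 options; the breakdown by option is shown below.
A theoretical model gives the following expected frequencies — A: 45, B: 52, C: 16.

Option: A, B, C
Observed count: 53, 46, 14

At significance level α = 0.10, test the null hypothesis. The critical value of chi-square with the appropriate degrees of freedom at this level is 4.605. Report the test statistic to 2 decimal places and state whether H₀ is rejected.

χ² = (53−45)²/45 + (46−52)²/52 + (14−16)²/16
   = 1.422 + 0.692 + 0.250
Sum = 2.36
df = 2. Since 2.36 < 4.605, we do not reject H₀.

2.36; do not reject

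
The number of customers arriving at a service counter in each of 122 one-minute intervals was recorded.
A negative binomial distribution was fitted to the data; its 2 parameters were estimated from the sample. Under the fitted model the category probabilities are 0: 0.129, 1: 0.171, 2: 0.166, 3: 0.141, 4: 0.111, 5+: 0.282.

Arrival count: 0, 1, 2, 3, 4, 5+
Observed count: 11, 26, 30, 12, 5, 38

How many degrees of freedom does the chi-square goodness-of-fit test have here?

There are k = 6 categories and 2 parameters estimated from the data, so df = 6 − 1 − 2 = 3.

3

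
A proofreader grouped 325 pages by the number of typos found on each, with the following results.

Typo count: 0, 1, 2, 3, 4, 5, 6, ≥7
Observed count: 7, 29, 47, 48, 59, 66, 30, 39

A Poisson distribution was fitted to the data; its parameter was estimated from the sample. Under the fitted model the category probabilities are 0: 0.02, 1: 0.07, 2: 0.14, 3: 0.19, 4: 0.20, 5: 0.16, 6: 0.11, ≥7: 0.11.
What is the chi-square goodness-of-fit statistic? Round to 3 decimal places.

Expected counts E_i = n·p_i: 325×0.02 = 6.5, 325×0.07 = 22.75, 325×0.14 = 45.5, 325×0.19 = 61.75, 325×0.20 = 65, 325×0.16 = 52, 325×0.11 = 35.75, 325×0.11 = 35.75.
0: (7 − 6.5)²/6.5 = 0.25/6.5 = 0.0385
1: (29 − 22.75)²/22.75 = 39.0625/22.75 = 1.7170
2: (47 − 45.5)²/45.5 = 2.25/45.5 = 0.0495
3: (48 − 61.75)²/61.75 = 189.0625/61.75 = 3.0617
4: (59 − 65)²/65 = 36/65 = 0.5538
5: (66 − 52)²/52 = 196/52 = 3.7692
6: (30 − 35.75)²/35.75 = 33.0625/35.75 = 0.9248
≥7: (39 − 35.75)²/35.75 = 10.5625/35.75 = 0.2955
Sum = 10.410

10.410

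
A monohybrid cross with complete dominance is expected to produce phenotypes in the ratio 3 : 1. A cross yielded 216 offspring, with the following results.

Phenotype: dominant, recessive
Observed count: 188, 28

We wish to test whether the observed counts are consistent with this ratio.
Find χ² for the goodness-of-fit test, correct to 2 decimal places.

Ratio total = 4. Expected counts: 216×3/4 = 162, 216×1/4 = 54.
cat            O        E   (O−E)²/E
dominant     188      162      4.173
recessive     28       54     12.519
Sum = 16.69

16.69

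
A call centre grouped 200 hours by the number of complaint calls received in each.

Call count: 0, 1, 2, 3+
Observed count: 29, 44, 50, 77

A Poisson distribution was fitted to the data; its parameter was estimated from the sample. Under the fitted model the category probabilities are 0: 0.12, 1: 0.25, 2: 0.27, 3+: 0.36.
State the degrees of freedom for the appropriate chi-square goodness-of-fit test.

There are k = 4 categories and 1 parameter estimated from the data, so df = 4 − 1 − 1 = 2.

2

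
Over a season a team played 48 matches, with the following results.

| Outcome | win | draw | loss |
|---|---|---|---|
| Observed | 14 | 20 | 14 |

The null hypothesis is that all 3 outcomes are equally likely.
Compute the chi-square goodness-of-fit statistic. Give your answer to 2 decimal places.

1.50

Under H₀ each category has probability 1/3, so each expected count is 48/3 = 16.
cat         O        E   (O−E)²/E
win        14       16      0.250
draw       20       16      1.000
loss       14       16      0.250
Sum = 1.50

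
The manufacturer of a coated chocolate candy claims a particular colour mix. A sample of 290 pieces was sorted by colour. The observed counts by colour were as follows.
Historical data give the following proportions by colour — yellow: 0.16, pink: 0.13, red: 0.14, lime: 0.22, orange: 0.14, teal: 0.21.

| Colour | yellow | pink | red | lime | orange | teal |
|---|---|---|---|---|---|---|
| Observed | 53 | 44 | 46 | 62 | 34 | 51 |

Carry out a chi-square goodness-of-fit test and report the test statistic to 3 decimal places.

5.443

Expected counts E_i = n·p_i: 290×0.16 = 46.4, 290×0.13 = 37.7, 290×0.14 = 40.6, 290×0.22 = 63.8, 290×0.14 = 40.6, 290×0.21 = 60.9.
cat         O        E   (O−E)²/E
yellow     53     46.4     0.9388
pink       44     37.7     1.0528
red        46     40.6     0.7182
lime       62     63.8     0.0508
orange     34     40.6     1.0729
teal       51     60.9     1.6094
Sum = 5.443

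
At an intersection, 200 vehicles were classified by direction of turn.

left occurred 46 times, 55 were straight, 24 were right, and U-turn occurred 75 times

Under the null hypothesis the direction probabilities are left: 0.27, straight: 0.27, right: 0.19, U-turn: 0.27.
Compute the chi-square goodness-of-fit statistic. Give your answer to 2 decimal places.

14.53

Expected counts E_i = n·p_i: 200×0.27 = 54, 200×0.27 = 54, 200×0.19 = 38, 200×0.27 = 54.
left: (46 − 54)²/54 = 64/54 = 1.185
straight: (55 − 54)²/54 = 1/54 = 0.019
right: (24 − 38)²/38 = 196/38 = 5.158
U-turn: (75 − 54)²/54 = 441/54 = 8.167
Sum = 14.53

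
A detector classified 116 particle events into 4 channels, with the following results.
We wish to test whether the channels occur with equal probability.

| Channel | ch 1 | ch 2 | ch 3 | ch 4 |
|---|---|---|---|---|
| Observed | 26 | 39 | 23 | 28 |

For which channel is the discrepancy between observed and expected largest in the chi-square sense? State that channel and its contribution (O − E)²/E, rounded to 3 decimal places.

Expected count for each of the 4 categories: 116/4 = 29.
χ² = (26−29)²/29 + (39−29)²/29 + (23−29)²/29 + (28−29)²/29
   = 0.3103 + 3.4483 + 1.2414 + 0.0345
The largest term is for ch 2: 3.448.

ch 2, 3.448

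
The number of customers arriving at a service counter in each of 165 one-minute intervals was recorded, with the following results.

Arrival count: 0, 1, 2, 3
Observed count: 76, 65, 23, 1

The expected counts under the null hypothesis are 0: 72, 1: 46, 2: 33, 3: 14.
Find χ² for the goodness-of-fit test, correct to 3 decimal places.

23.172

cat         O        E   (O−E)²/E
0          76       72     0.2222
1          65       46     7.8478
2          23       33     3.0303
3           1       14    12.0714
Sum = 23.172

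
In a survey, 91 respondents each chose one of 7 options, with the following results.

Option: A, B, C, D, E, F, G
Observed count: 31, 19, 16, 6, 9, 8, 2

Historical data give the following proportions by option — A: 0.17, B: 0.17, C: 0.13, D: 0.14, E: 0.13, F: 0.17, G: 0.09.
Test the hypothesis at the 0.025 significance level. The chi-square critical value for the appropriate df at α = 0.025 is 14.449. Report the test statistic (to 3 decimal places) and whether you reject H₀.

Expected counts E_i = n·p_i: 91×0.17 = 15.47, 91×0.17 = 15.47, 91×0.13 = 11.83, 91×0.14 = 12.74, 91×0.13 = 11.83, 91×0.17 = 15.47, 91×0.09 = 8.19.
χ² = (31−15.47)²/15.47 + (19−15.47)²/15.47 + (16−11.83)²/11.83 + (6−12.74)²/12.74 + (9−11.83)²/11.83 + (8−15.47)²/15.47 + (2−8.19)²/8.19
   = 15.5902 + 0.8055 + 1.4699 + 3.5657 + 0.6770 + 3.6070 + 4.6784
Sum = 30.394
df = 6. Since 30.394 > 14.449, we reject H₀.

30.394; reject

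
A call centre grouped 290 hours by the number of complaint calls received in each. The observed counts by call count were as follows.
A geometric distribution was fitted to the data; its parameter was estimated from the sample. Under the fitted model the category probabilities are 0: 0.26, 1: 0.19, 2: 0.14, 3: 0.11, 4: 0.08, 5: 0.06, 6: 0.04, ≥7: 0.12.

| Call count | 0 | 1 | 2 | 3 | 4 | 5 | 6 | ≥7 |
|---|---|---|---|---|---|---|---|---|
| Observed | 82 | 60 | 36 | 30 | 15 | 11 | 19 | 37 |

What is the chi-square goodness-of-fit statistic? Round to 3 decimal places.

Expected counts E_i = n·p_i: 290×0.26 = 75.4, 290×0.19 = 55.1, 290×0.14 = 40.6, 290×0.11 = 31.9, 290×0.08 = 23.2, 290×0.06 = 17.4, 290×0.04 = 11.6, 290×0.12 = 34.8.
cat         O        E   (O−E)²/E
0          82     75.4     0.5777
1          60     55.1     0.4358
2          36     40.6     0.5212
3          30     31.9     0.1132
4          15     23.2     2.8983
5          11     17.4     2.3540
6          19     11.6     4.7207
≥7         37     34.8     0.1391
Sum = 11.760

11.760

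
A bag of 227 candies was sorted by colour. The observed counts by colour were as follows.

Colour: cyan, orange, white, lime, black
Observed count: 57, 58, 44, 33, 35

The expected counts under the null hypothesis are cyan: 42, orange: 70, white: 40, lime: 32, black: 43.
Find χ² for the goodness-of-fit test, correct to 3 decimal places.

cat         O        E   (O−E)²/E
cyan       57       42     5.3571
orange     58       70     2.0571
white      44       40     0.4000
lime       33       32     0.0313
black      35       43     1.4884
Sum = 9.334

9.334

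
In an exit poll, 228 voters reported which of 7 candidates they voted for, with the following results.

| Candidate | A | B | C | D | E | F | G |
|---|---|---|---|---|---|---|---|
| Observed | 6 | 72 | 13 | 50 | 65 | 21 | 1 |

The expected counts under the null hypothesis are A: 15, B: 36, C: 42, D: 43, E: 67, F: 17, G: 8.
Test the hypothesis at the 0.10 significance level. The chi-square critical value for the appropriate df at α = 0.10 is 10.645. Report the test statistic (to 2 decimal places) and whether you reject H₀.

69.69; reject

A: (6 − 15)²/15 = 81/15 = 5.400
B: (72 − 36)²/36 = 1296/36 = 36.000
C: (13 − 42)²/42 = 841/42 = 20.024
D: (50 − 43)²/43 = 49/43 = 1.140
E: (65 − 67)²/67 = 4/67 = 0.060
F: (21 − 17)²/17 = 16/17 = 0.941
G: (1 − 8)²/8 = 49/8 = 6.125
Sum = 69.69
df = 6. Since 69.69 > 10.645, we reject H₀.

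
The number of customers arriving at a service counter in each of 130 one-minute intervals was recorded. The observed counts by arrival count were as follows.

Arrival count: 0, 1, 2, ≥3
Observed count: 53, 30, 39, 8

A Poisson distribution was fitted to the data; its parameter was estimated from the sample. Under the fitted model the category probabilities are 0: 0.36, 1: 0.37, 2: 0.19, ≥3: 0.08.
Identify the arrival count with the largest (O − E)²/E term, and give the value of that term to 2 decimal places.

Expected counts E_i = n·p_i: 130×0.36 = 46.8, 130×0.37 = 48.1, 130×0.19 = 24.7, 130×0.08 = 10.4.
0: (53 − 46.8)²/46.8 = 38.44/46.8 = 0.821
1: (30 − 48.1)²/48.1 = 327.61/48.1 = 6.811
2: (39 − 24.7)²/24.7 = 204.49/24.7 = 8.279
≥3: (8 − 10.4)²/10.4 = 5.76/10.4 = 0.554
The largest term is for 2: 8.28.

2, 8.28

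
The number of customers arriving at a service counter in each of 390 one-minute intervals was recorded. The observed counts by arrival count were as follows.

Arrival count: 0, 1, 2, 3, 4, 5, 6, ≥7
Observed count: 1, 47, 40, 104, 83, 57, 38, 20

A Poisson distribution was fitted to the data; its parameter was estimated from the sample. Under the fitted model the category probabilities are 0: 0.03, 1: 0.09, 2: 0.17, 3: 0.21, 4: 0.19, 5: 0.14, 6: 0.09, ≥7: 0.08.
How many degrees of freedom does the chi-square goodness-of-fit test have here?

6

There are k = 8 categories and 1 parameter estimated from the data, so df = 8 − 1 − 1 = 6.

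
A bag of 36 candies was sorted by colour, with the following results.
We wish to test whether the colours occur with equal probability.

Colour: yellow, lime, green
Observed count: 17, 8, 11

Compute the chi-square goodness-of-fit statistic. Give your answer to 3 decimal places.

3.500

Expected count for each of the 3 categories: 36/3 = 12.
cat         O        E   (O−E)²/E
yellow     17       12     2.0833
lime        8       12     1.3333
green      11       12     0.0833
Sum = 3.500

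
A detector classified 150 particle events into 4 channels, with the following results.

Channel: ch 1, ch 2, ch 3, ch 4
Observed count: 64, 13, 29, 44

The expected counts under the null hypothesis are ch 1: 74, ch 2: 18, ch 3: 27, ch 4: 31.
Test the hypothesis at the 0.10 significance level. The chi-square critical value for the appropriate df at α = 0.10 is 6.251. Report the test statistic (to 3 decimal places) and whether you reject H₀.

8.340; reject

ch 1: (64 − 74)²/74 = 100/74 = 1.3514
ch 2: (13 − 18)²/18 = 25/18 = 1.3889
ch 3: (29 − 27)²/27 = 4/27 = 0.1481
ch 4: (44 − 31)²/31 = 169/31 = 5.4516
Sum = 8.340
df = 3. Since 8.340 > 6.251, we reject H₀.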